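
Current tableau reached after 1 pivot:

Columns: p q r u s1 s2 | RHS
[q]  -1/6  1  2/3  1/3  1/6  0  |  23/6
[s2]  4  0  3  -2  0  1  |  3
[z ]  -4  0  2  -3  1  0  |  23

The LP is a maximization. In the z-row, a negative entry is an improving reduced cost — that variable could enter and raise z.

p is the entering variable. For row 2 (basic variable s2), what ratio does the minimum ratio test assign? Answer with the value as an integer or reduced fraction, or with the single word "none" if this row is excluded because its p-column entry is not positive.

Ratio = RHS / (p entry) = 3 / 4 = 3/4.

3/4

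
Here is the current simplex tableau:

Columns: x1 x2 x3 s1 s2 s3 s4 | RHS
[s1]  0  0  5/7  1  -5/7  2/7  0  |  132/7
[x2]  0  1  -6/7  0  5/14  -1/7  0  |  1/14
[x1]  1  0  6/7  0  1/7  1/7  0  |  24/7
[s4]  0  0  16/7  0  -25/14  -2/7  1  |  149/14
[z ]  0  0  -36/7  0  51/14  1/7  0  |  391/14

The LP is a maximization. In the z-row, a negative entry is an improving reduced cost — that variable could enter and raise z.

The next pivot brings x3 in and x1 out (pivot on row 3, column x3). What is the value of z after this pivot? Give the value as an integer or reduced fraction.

97/2

Minimum ratio for x3: (24/7)/(6/7) = 4.
z changes by −(z-row coeff of x3)·ratio = −(-36/7)·4 = 144/7.
New z = 391/14 + (144/7) = 97/2.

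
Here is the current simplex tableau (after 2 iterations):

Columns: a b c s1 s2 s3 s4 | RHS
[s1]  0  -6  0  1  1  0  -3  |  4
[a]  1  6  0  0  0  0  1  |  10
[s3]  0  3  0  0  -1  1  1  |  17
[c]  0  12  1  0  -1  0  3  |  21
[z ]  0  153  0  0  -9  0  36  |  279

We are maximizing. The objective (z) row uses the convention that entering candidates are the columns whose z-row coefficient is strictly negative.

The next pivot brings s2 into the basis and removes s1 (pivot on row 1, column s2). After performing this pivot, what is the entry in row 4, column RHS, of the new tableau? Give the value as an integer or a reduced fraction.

25

Pivot element is row 1, column s2: 1.
Normalize row 1: new (row 1, RHS) = 4/1 = 4.
row 4 ← row 4 − (-1)·(new row 1): 21 − (-1)·4 = 25.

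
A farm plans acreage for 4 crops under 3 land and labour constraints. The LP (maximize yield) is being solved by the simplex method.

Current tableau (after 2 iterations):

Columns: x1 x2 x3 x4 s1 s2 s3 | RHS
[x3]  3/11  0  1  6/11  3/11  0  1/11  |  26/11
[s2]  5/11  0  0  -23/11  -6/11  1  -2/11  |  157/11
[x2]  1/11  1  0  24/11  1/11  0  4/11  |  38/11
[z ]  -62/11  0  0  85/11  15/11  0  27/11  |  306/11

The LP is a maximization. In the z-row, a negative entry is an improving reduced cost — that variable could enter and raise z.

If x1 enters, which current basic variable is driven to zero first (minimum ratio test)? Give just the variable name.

x3

Ratios: row 1 (x3): (26/11)/(3/11) = 26/3; row 2 (s2): (157/11)/(5/11) = 157/5; row 3 (x2): (38/11)/(1/11) = 38.
Minimum ratio 26/3 is in the x3 row, so x3 leaves.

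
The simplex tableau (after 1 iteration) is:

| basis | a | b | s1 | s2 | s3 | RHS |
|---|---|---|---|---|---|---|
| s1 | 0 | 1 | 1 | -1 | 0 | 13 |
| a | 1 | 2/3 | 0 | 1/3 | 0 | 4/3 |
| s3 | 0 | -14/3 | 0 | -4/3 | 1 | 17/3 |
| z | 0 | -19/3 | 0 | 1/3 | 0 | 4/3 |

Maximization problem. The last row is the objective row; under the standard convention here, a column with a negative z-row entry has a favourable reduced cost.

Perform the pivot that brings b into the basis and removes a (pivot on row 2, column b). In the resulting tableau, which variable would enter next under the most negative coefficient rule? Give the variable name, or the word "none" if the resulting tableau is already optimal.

Pivot element 2/3. New z-row = old z-row − (-19/3)·(row 2/(2/3)).
Updated z-row coefficients: a: 19/2, b: 0, s1: 0, s2: 7/2, s3: 0.
No coefficient is strictly negative; the tableau after this pivot is optimal.

none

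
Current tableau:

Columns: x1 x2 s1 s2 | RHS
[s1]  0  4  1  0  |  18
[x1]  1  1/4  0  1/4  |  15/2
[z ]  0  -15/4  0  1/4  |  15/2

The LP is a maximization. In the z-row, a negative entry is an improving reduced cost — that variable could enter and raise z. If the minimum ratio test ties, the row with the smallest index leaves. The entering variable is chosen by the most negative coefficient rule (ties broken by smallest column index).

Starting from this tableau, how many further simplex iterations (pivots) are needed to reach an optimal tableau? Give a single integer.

1

pivot: x2 in, s1 out → z = 195/8
No improving column remains; optimal.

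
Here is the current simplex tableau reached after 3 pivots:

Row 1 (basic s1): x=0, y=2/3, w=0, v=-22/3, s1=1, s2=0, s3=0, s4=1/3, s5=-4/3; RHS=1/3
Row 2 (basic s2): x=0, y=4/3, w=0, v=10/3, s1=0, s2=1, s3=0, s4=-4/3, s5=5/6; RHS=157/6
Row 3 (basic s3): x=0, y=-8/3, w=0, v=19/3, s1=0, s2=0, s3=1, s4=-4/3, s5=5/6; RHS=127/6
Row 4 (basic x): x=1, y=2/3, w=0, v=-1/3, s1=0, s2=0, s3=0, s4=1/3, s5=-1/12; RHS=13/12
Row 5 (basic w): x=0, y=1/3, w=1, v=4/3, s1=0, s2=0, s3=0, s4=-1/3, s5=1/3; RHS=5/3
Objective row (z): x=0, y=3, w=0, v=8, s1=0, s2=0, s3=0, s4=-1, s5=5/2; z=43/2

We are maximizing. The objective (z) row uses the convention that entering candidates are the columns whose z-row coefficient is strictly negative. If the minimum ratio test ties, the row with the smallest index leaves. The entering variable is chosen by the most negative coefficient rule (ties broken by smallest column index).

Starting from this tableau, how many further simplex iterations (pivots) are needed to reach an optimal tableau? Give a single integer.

pivot: s4 in, s1 out → z = 45/2
pivot: v in, x out → z = 24
No improving column remains; optimal.

2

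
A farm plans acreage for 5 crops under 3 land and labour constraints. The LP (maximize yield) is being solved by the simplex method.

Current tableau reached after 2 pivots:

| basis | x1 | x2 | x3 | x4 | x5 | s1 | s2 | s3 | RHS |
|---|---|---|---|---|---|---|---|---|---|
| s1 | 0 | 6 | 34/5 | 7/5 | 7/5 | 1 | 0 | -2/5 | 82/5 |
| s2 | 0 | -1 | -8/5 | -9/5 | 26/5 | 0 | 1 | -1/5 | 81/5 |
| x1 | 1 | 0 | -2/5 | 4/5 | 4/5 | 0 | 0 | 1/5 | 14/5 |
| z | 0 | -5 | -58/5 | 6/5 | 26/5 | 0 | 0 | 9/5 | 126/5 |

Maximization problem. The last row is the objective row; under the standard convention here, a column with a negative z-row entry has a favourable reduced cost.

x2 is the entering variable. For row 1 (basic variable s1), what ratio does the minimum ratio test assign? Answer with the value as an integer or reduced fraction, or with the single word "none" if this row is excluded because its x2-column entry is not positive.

Ratio = RHS / (x2 entry) = (82/5) / 6 = 41/15.

41/15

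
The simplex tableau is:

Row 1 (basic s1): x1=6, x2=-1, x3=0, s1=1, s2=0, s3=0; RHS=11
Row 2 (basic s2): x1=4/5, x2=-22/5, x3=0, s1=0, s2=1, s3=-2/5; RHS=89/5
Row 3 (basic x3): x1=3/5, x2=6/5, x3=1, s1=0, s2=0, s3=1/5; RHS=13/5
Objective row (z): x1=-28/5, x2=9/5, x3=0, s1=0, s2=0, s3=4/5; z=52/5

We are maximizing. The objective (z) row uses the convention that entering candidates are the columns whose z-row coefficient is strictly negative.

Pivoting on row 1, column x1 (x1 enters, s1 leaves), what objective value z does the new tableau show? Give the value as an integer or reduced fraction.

Minimum ratio for x1: 11/6 = 11/6.
z changes by −(z-row coeff of x1)·ratio = −(-28/5)·(11/6) = 154/15.
New z = 52/5 + (154/15) = 62/3.

62/3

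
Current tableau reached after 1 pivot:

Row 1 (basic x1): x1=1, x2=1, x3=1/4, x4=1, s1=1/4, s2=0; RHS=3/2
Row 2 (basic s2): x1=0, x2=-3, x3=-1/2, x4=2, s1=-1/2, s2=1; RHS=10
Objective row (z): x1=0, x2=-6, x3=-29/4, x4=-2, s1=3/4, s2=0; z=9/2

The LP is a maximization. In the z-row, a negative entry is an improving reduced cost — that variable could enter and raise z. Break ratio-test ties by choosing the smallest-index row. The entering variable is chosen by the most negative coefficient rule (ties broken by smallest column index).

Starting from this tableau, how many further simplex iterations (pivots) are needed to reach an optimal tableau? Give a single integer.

1

pivot: x3 in, x1 out → z = 48
No improving column remains; optimal.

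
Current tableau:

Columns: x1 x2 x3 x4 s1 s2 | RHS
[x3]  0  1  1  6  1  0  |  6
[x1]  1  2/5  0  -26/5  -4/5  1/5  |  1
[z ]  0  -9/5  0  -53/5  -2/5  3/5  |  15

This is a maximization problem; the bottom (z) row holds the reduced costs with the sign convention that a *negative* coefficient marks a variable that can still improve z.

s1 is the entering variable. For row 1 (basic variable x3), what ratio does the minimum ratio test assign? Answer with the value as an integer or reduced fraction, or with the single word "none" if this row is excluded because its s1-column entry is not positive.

Ratio = RHS / (s1 entry) = 6 / 1 = 6.

6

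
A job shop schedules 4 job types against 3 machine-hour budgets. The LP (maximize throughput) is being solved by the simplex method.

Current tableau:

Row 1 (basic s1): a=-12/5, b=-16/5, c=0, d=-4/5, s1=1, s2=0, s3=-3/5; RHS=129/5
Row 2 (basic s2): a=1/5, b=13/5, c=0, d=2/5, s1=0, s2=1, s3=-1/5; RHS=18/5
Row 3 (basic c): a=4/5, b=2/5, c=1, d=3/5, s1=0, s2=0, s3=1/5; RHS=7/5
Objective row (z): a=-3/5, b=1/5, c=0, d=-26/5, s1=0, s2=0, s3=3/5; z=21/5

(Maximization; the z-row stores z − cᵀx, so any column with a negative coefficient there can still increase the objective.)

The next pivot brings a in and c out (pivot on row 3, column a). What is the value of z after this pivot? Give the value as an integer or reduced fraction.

21/4

Minimum ratio for a: (7/5)/(4/5) = 7/4.
z changes by −(z-row coeff of a)·ratio = −(-3/5)·(7/4) = 21/20.
New z = 21/5 + (21/20) = 21/4.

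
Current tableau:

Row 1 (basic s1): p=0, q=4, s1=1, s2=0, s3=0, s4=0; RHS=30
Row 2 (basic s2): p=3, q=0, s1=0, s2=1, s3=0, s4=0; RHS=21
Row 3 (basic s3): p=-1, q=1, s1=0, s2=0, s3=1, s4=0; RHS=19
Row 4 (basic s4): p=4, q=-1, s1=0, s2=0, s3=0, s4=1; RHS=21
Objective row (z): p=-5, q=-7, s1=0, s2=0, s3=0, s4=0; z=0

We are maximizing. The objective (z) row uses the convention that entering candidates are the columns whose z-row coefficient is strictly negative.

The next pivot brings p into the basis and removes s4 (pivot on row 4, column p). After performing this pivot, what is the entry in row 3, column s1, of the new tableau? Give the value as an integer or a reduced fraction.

0

Pivot element is row 4, column p: 4.
Normalize row 4: new (row 4, s1) = 0/4 = 0.
row 3 ← row 3 − (-1)·(new row 4): 0 − (-1)·0 = 0.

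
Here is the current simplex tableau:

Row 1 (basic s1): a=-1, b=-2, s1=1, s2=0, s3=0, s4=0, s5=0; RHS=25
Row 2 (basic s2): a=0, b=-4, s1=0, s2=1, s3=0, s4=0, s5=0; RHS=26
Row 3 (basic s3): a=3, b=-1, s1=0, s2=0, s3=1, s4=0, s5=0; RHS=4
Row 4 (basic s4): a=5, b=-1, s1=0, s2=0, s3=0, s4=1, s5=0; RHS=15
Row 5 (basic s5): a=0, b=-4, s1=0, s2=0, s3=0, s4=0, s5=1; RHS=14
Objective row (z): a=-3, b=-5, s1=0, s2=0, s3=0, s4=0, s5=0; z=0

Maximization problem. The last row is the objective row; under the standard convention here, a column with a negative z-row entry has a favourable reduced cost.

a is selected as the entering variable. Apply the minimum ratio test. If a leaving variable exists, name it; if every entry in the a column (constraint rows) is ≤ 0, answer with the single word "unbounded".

Ratios: row 1 (s1): entry -1 ≤ 0, skip; row 2 (s2): entry 0 ≤ 0, skip; row 3 (s3): 4/3 = 4/3; row 4 (s4): 15/5 = 3; row 5 (s5): entry 0 ≤ 0, skip.
Minimum ratio is in the s3 row, so s3 leaves.

s3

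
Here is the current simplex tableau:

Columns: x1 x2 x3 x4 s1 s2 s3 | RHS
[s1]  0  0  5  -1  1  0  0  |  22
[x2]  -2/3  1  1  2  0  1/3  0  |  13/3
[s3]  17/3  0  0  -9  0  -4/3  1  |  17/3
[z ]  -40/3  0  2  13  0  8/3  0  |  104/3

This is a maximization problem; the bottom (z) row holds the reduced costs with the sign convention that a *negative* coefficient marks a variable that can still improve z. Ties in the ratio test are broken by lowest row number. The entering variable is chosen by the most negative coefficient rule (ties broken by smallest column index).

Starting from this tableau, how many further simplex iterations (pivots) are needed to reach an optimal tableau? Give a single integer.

pivot: x1 in, s3 out → z = 48
pivot: x4 in, x2 out → z = 1463/16
No improving column remains; optimal.

2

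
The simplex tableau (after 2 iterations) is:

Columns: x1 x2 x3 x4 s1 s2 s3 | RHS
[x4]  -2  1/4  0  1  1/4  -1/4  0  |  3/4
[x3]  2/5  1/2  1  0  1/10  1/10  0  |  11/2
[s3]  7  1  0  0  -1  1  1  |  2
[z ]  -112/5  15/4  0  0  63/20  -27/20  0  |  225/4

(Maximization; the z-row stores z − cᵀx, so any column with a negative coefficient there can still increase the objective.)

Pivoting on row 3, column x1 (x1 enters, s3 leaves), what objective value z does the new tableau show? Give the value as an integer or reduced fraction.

Minimum ratio for x1: 2/7 = 2/7.
z changes by −(z-row coeff of x1)·ratio = −(-112/5)·(2/7) = 32/5.
New z = 225/4 + (32/5) = 1253/20.

1253/20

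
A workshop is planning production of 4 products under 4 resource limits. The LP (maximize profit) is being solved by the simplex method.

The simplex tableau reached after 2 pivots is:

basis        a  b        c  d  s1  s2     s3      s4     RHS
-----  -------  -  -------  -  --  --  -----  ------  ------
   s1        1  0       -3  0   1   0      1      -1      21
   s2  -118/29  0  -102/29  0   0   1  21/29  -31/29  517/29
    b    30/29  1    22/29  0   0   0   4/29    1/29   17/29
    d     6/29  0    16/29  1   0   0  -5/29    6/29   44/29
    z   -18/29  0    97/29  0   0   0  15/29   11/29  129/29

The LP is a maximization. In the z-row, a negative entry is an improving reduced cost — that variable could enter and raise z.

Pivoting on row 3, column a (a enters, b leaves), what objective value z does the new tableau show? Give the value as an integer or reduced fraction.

24/5

Minimum ratio for a: (17/29)/(30/29) = 17/30.
z changes by −(z-row coeff of a)·ratio = −(-18/29)·(17/30) = 51/145.
New z = 129/29 + (51/145) = 24/5.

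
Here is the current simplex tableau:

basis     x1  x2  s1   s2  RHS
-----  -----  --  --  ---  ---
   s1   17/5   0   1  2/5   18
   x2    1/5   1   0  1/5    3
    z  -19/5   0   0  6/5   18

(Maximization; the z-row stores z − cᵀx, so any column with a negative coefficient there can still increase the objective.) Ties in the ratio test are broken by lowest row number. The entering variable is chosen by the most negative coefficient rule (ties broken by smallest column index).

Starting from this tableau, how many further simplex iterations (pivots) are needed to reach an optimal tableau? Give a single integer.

pivot: x1 in, s1 out → z = 648/17
No improving column remains; optimal.

1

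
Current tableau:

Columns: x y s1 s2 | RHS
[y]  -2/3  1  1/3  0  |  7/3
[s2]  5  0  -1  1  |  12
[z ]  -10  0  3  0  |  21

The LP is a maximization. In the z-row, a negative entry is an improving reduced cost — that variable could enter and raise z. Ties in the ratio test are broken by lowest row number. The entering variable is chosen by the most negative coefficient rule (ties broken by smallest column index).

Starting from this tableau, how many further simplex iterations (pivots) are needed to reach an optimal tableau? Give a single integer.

1

pivot: x in, s2 out → z = 45
No improving column remains; optimal.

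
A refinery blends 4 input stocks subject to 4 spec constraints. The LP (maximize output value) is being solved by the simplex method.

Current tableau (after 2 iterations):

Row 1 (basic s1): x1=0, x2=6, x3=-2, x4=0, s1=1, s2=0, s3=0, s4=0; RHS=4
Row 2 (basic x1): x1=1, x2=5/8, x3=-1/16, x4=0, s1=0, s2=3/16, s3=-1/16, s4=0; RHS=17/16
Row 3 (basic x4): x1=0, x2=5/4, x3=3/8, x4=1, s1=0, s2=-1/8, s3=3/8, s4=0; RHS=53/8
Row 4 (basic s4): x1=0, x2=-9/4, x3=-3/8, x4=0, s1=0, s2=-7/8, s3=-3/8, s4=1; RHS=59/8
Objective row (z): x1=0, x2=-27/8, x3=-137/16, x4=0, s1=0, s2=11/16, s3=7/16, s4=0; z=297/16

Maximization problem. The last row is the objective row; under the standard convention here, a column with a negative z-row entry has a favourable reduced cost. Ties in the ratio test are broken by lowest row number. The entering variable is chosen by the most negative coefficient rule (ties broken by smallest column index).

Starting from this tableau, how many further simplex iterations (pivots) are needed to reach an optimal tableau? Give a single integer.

2

pivot: x3 in, x4 out → z = 1019/6
pivot: s2 in, x1 out → z = 198
No improving column remains; optimal.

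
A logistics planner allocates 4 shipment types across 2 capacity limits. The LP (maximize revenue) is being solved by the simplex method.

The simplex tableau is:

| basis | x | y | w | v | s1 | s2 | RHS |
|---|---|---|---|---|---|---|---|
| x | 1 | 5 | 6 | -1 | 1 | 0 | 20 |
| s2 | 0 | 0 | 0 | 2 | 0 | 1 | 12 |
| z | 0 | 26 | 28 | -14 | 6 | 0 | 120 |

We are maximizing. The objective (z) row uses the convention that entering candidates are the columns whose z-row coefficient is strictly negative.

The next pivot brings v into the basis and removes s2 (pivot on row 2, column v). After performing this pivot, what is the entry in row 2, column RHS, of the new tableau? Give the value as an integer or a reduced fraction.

6

Pivot element is row 2, column v: 2.
Normalize row 2: new (row 2, RHS) = 12/2 = 6.
Row 2 is the pivot row, so the entry is 6.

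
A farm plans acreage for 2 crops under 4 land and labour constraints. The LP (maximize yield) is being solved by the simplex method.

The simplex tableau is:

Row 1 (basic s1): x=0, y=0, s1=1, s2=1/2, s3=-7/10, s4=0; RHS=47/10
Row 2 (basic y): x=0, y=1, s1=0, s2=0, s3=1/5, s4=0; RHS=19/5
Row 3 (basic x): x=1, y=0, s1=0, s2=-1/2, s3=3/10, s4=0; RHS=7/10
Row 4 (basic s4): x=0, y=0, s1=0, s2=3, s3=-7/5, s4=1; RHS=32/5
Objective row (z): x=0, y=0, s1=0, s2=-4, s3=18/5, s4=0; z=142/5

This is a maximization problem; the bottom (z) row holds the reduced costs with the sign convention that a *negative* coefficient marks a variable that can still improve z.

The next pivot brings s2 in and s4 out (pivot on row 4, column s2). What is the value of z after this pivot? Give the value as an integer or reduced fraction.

554/15

Minimum ratio for s2: (32/5)/3 = 32/15.
z changes by −(z-row coeff of s2)·ratio = −(-4)·(32/15) = 128/15.
New z = 142/5 + (128/15) = 554/15.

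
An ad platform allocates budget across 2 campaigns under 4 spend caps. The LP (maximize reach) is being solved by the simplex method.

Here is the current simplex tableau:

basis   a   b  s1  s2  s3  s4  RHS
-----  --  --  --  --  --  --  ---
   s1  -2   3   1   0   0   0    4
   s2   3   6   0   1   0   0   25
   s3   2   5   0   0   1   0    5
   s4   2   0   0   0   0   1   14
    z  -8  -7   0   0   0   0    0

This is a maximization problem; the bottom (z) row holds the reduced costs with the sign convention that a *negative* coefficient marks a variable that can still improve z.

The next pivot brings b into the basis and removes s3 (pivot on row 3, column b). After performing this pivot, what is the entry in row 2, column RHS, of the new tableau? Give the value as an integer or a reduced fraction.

Pivot element is row 3, column b: 5.
Normalize row 3: new (row 3, RHS) = 5/5 = 1.
row 2 ← row 2 − 6·(new row 3): 25 − 6·1 = 19.

19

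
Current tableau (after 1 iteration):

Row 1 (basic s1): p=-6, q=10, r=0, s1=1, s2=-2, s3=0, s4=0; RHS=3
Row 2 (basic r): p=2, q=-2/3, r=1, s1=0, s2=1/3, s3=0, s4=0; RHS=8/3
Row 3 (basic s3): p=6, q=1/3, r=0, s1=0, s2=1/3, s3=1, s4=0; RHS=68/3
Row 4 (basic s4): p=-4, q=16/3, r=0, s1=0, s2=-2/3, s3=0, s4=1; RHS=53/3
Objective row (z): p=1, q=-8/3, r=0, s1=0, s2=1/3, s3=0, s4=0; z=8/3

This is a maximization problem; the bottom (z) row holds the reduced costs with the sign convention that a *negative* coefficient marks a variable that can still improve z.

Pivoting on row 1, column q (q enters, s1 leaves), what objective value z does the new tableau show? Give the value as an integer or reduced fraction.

52/15

Minimum ratio for q: 3/10 = 3/10.
z changes by −(z-row coeff of q)·ratio = −(-8/3)·(3/10) = 4/5.
New z = 8/3 + (4/5) = 52/15.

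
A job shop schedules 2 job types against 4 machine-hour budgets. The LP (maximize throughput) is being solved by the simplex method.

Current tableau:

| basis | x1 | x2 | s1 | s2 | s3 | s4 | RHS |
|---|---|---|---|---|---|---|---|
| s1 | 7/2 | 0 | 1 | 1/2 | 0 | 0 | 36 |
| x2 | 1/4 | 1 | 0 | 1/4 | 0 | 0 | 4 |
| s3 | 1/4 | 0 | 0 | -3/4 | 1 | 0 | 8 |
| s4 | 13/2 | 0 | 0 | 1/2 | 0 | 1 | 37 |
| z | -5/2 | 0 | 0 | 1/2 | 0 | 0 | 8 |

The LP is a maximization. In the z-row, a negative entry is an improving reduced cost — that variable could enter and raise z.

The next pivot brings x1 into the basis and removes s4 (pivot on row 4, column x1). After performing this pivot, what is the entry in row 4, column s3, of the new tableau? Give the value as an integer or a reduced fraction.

0

Pivot element is row 4, column x1: 13/2.
Normalize row 4: new (row 4, s3) = 0/(13/2) = 0.
Row 4 is the pivot row, so the entry is 0.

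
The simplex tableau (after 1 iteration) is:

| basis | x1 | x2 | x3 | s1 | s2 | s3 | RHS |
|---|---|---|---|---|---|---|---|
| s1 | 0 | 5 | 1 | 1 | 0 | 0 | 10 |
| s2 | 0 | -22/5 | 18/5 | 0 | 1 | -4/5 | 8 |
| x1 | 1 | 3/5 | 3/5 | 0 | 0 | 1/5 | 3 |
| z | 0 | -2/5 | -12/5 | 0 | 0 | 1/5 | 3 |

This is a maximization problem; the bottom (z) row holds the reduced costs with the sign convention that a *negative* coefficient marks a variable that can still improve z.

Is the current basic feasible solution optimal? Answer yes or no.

no

Column x2 has objective-row coefficient -2/5, which is negative; an improving pivot exists, so not yet optimal.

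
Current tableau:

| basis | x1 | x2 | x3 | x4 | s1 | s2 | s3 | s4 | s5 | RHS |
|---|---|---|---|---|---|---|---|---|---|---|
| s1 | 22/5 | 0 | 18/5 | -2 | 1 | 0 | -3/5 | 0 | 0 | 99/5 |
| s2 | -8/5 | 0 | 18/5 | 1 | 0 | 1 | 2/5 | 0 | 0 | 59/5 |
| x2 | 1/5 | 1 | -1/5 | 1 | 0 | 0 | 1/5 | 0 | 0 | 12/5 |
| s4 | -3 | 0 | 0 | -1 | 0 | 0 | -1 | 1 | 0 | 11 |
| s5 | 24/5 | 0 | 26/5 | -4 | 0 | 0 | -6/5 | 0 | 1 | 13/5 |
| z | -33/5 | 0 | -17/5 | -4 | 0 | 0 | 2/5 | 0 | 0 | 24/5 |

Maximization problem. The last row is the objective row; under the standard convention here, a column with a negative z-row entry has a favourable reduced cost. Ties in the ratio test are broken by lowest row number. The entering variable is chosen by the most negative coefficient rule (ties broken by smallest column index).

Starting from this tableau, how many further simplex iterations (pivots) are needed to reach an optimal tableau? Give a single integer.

pivot: x1 in, s5 out → z = 67/8
pivot: x4 in, x2 out → z = 757/28
No improving column remains; optimal.

2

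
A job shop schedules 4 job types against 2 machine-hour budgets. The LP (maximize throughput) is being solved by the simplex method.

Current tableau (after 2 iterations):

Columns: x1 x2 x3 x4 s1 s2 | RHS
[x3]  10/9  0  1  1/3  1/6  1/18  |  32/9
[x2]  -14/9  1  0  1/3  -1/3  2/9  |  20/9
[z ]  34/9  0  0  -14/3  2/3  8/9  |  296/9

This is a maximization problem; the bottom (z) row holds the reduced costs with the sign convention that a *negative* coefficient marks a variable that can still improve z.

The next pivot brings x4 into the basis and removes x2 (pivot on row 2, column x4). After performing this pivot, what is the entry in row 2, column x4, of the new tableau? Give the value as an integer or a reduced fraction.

Pivot element is row 2, column x4: 1/3.
Normalize row 2: new (row 2, x4) = (1/3)/(1/3) = 1.
Row 2 is the pivot row, so the entry is 1.

1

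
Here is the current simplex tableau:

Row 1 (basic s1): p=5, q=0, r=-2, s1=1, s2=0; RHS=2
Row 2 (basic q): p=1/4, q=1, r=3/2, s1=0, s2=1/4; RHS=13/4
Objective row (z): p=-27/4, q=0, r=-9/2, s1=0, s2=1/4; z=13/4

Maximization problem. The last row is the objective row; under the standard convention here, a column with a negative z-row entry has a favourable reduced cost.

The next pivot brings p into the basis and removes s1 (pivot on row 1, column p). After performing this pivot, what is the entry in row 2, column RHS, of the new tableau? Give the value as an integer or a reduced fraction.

63/20

Pivot element is row 1, column p: 5.
Normalize row 1: new (row 1, RHS) = 2/5 = 2/5.
row 2 ← row 2 − (1/4)·(new row 1): 13/4 − (1/4)·(2/5) = 63/20.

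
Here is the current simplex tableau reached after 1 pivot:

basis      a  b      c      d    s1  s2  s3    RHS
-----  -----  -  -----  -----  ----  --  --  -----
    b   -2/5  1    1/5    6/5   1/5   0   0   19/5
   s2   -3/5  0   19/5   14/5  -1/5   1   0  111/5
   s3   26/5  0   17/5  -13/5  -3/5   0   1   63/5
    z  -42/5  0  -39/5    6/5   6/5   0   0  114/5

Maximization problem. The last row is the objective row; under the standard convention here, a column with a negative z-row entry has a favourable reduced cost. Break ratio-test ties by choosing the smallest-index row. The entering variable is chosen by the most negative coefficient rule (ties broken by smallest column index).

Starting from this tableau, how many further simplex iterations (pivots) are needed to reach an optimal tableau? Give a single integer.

pivot: a in, s3 out → z = 561/13
pivot: d in, b out → z = 747/13
pivot: c in, s2 out → z = 4821/79
No improving column remains; optimal.

3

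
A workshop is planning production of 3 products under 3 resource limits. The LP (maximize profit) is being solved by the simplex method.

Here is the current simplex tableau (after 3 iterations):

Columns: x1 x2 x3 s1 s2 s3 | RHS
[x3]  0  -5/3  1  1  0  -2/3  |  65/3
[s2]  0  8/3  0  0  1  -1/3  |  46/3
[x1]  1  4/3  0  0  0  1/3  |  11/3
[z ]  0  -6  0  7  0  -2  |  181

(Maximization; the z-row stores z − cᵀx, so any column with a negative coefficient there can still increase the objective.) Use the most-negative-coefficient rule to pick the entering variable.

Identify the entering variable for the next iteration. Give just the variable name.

x2

Objective-row coefficients: x1: 0, x2: -6, x3: 0, s1: 7, s2: 0, s3: -2.
The most negative is -6 in column x2, so x2 enters.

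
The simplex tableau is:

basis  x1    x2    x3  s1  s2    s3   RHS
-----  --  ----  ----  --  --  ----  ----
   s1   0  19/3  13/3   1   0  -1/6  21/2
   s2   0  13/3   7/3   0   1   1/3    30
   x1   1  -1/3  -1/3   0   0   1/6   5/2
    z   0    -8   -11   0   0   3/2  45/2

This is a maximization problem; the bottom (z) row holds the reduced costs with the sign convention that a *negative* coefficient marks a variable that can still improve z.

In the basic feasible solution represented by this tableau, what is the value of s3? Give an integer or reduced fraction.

s3 is nonbasic (not in the basis column), so its value in the current BFS is 0.

0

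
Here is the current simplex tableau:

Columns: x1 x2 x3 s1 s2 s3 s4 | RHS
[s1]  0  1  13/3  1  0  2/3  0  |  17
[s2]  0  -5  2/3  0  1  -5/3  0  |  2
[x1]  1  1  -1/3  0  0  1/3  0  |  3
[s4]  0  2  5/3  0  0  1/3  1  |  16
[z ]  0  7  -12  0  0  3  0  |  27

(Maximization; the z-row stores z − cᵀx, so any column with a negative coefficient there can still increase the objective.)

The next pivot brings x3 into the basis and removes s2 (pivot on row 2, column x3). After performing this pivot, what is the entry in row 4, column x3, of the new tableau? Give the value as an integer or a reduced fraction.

0

Pivot element is row 2, column x3: 2/3.
Normalize row 2: new (row 2, x3) = (2/3)/(2/3) = 1.
row 4 ← row 4 − (5/3)·(new row 2): 5/3 − (5/3)·1 = 0.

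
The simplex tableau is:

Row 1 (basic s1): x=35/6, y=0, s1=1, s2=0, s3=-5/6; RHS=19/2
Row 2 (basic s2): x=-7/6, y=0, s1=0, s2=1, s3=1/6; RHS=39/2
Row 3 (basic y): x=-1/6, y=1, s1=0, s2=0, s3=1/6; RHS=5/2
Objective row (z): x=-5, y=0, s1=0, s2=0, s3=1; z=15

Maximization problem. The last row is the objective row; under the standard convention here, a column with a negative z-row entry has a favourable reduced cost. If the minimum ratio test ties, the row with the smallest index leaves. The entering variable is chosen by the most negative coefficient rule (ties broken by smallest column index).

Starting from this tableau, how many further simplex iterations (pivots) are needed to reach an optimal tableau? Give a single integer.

pivot: x in, s1 out → z = 162/7
No improving column remains; optimal.

1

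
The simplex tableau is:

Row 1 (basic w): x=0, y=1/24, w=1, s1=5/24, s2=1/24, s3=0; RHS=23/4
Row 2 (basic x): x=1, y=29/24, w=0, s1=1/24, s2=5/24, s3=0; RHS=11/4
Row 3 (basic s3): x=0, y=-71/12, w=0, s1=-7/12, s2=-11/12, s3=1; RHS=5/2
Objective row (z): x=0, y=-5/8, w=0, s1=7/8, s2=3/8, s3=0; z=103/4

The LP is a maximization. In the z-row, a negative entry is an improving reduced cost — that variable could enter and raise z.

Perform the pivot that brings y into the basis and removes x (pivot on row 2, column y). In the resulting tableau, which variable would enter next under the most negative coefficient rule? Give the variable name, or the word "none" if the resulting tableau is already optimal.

Pivot element 29/24. New z-row = old z-row − (-5/8)·(row 2/(29/24)).
Updated z-row coefficients: x: 15/29, y: 0, w: 0, s1: 26/29, s2: 14/29, s3: 0.
No coefficient is strictly negative; the tableau after this pivot is optimal.

none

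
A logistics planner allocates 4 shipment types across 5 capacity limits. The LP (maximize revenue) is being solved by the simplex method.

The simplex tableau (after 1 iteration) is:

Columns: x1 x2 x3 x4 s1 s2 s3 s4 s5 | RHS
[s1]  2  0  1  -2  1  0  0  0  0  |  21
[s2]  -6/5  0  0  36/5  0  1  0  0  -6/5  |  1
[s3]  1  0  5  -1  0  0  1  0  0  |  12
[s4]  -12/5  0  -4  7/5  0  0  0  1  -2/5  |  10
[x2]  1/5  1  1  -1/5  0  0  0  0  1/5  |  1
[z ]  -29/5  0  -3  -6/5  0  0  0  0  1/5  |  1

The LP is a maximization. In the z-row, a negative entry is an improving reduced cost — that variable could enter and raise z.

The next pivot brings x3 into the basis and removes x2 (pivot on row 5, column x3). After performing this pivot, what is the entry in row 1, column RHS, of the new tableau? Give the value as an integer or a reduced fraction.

Pivot element is row 5, column x3: 1.
Normalize row 5: new (row 5, RHS) = 1/1 = 1.
row 1 ← row 1 − 1·(new row 5): 21 − 1·1 = 20.

20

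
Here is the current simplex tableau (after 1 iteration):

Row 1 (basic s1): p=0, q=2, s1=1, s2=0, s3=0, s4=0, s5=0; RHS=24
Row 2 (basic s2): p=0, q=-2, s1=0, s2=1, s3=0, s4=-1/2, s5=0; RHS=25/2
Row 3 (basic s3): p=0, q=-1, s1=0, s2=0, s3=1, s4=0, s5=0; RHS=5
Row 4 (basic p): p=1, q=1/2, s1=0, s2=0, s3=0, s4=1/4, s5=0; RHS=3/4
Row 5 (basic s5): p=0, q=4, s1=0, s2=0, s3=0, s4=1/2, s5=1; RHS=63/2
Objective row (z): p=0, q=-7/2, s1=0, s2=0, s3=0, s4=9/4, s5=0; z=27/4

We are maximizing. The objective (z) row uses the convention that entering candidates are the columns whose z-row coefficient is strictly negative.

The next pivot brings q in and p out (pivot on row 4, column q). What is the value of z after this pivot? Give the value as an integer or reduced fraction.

Minimum ratio for q: (3/4)/(1/2) = 3/2.
z changes by −(z-row coeff of q)·ratio = −(-7/2)·(3/2) = 21/4.
New z = 27/4 + (21/4) = 12.

12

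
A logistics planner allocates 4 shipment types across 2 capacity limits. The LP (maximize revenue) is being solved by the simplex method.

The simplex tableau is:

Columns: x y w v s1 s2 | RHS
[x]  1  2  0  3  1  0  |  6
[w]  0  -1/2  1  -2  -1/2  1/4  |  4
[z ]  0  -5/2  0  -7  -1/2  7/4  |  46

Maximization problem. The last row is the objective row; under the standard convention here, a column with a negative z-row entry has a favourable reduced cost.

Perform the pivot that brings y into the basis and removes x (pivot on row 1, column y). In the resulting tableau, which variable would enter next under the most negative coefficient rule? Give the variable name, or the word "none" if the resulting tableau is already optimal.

Pivot element 2. New z-row = old z-row − (-5/2)·(row 1/2).
Updated z-row coefficients: x: 5/4, y: 0, w: 0, v: -13/4, s1: 3/4, s2: 7/4.
The most negative is -13/4 in column v, so v would enter next.

v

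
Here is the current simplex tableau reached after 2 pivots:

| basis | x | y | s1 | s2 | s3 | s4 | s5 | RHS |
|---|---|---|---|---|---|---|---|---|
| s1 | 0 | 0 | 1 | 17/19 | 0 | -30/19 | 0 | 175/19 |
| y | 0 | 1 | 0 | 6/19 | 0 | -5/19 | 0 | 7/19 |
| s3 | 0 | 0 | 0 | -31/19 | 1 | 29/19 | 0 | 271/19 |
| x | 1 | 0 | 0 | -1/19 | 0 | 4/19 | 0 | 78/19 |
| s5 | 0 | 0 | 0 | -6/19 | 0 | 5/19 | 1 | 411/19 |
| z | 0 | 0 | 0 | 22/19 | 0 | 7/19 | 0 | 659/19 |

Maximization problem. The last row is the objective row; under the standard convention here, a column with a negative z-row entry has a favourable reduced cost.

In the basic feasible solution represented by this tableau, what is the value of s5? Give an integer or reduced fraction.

s5 is basic (row 5); its value is the RHS of that row: 411/19.

411/19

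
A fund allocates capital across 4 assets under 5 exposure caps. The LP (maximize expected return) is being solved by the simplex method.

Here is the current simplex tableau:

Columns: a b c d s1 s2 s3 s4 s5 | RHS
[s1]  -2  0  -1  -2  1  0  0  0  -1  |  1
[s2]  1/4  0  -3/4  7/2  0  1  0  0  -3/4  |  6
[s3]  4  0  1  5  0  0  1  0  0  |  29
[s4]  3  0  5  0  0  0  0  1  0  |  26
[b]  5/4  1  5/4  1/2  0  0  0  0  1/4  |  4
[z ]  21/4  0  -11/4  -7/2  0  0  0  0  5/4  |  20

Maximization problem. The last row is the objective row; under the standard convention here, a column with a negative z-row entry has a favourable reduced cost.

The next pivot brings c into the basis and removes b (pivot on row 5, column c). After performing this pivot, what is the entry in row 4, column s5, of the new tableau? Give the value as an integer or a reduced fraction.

Pivot element is row 5, column c: 5/4.
Normalize row 5: new (row 5, s5) = (1/4)/(5/4) = 1/5.
row 4 ← row 4 − 5·(new row 5): 0 − 5·(1/5) = -1.

-1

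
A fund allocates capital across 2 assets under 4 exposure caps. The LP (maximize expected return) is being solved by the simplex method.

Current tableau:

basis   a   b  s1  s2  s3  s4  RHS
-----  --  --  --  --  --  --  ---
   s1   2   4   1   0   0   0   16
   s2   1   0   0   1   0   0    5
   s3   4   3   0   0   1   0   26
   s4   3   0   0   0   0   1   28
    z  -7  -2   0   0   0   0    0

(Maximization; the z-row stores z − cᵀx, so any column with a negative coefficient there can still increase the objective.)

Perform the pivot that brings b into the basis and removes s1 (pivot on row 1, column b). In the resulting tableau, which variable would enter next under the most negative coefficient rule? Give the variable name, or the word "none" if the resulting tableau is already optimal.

Pivot element 4. New z-row = old z-row − (-2)·(row 1/4).
Updated z-row coefficients: a: -6, b: 0, s1: 1/2, s2: 0, s3: 0, s4: 0.
The most negative is -6 in column a, so a would enter next.

a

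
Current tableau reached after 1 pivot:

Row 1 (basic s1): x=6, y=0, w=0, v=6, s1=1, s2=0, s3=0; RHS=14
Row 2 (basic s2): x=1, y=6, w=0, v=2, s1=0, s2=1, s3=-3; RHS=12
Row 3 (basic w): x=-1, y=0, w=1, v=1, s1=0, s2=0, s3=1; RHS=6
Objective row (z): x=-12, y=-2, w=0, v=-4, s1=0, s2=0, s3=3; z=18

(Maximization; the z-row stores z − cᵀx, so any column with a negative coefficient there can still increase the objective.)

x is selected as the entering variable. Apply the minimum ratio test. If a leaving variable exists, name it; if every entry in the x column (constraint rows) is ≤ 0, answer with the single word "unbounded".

s1

Ratios: row 1 (s1): 14/6 = 7/3; row 2 (s2): 12/1 = 12; row 3 (w): entry -1 ≤ 0, skip.
Minimum ratio is in the s1 row, so s1 leaves.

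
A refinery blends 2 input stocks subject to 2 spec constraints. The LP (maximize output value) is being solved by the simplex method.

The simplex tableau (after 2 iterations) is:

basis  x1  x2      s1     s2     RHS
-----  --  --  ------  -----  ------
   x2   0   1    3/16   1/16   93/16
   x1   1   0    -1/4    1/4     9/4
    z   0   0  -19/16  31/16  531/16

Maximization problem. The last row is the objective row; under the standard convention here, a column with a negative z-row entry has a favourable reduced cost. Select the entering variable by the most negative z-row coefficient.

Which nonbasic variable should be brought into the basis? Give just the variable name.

s1

Objective-row coefficients: x1: 0, x2: 0, s1: -19/16, s2: 31/16.
The most negative is -19/16 in column s1, so s1 enters.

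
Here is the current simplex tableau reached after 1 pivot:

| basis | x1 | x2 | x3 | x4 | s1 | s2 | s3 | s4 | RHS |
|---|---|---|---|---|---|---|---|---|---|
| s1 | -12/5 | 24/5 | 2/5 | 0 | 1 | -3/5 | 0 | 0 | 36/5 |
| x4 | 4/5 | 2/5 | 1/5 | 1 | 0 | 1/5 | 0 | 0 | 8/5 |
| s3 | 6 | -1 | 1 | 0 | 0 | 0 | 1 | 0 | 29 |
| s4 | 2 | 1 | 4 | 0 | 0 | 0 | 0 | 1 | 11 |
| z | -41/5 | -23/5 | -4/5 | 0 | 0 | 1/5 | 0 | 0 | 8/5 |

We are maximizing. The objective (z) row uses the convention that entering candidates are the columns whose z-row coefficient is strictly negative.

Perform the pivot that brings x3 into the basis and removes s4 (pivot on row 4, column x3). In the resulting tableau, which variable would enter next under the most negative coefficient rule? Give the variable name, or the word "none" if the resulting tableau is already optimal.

x1

Pivot element 4. New z-row = old z-row − (-4/5)·(row 4/4).
Updated z-row coefficients: x1: -39/5, x2: -22/5, x3: 0, x4: 0, s1: 0, s2: 1/5, s3: 0, s4: 1/5.
The most negative is -39/5 in column x1, so x1 would enter next.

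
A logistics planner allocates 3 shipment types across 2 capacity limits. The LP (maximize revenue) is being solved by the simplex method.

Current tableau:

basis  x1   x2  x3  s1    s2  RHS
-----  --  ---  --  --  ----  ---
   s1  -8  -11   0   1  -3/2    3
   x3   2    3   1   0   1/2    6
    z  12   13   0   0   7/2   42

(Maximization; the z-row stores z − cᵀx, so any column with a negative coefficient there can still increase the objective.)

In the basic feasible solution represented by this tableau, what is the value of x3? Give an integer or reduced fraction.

x3 is basic (row 2); its value is the RHS of that row: 6.

6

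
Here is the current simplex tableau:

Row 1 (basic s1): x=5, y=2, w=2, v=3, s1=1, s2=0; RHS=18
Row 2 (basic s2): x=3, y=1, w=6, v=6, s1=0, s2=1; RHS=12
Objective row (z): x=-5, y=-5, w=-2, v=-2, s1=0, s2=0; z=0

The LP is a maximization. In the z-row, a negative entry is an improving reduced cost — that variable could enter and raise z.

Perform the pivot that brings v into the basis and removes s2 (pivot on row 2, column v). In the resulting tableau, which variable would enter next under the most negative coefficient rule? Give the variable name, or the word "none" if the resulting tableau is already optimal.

Pivot element 6. New z-row = old z-row − (-2)·(row 2/6).
Updated z-row coefficients: x: -4, y: -14/3, w: 0, v: 0, s1: 0, s2: 1/3.
The most negative is -14/3 in column y, so y would enter next.

y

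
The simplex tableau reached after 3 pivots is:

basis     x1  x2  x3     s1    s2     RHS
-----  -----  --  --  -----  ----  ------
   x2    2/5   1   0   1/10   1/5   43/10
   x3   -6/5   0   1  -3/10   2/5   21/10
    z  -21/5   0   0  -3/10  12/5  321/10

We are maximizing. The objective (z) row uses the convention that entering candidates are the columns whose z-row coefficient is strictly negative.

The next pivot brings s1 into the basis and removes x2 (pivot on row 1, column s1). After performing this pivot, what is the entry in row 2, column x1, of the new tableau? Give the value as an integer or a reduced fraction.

0

Pivot element is row 1, column s1: 1/10.
Normalize row 1: new (row 1, x1) = (2/5)/(1/10) = 4.
row 2 ← row 2 − (-3/10)·(new row 1): -6/5 − (-3/10)·4 = 0.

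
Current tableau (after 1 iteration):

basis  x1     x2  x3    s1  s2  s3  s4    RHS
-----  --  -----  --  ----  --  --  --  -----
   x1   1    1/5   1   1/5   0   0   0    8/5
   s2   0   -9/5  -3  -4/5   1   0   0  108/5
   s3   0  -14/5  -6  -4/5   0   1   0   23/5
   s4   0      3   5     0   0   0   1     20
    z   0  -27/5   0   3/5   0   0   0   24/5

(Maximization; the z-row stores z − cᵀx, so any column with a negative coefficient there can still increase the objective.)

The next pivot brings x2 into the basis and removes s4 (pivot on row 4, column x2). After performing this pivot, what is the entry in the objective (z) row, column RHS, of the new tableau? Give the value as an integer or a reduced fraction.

Pivot element is row 4, column x2: 3.
Normalize row 4: new (row 4, RHS) = 20/3 = 20/3.
z-row ← z-row − (-27/5)·(new row 4): 24/5 − (-27/5)·(20/3) = 204/5.

204/5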